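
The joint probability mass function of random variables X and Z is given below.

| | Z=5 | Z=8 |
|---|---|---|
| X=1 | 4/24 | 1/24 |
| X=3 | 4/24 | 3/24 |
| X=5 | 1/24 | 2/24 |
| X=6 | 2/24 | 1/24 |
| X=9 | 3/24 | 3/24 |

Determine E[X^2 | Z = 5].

190/7

P(Z = 5) = 7/12.
Σ X^2·P over the event = 1·(4/24) + 9·(4/24) + 25·(1/24) + 36·(2/24) + 81·(3/24) = 95/6.
E[X^2 | Z = 5] = (95/6) / (7/12) = 190/7.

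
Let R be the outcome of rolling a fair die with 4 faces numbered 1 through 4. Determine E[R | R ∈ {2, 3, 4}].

P(R ∈ {2, 3, 4}) = 3/4.
Σ over the event: 2·1/4 + 3·1/4 + 4·1/4 = 9/4.
E[R | R ∈ {2, 3, 4}] = (9/4) / (3/4) = 3.

3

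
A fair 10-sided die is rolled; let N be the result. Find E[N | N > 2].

13/2

Given N > 2, N is equally likely to be any of {3, 4, 5, 6, 7, 8, 9, 10}.
E[N | N > 2] = (3 + 4 + 5 + 6 + 7 + 8 + 9 + 10) / 8 = 13/2.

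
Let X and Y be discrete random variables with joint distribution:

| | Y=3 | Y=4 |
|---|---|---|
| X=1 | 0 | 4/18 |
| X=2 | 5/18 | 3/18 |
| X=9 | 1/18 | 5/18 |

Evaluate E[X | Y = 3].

19/6

P(Y = 3) = 1/3.
Σ X·P over the event = 2·(5/18) + 9·(1/18) = 19/18.
E[X | Y = 3] = (19/18) / (1/3) = 19/6.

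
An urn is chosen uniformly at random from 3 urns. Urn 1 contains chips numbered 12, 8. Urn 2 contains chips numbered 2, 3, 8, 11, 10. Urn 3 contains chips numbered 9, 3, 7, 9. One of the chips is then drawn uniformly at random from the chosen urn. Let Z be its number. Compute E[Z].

119/15

E[Z | urn 1] = (12+8)/2 = 10.
E[Z | urn 2] = (2+3+8+11+10)/5 = 34/5.
E[Z | urn 3] = (9+3+7+9)/4 = 7.
E[Z] = (1/3)·(10) + (1/3)·(34/5) + (1/3)·(7) = 119/15.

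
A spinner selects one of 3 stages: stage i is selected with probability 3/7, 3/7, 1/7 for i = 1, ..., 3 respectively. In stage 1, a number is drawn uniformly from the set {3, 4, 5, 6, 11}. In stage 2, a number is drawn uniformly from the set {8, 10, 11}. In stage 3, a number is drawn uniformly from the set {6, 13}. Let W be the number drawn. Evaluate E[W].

559/70

E[W | stage 1] = (3+4+5+6+11)/5 = 29/5.
E[W | stage 2] = (8+10+11)/3 = 29/3.
E[W | stage 3] = (6+13)/2 = 19/2.
By the law of total expectation,
E[W] = (3/7)·(29/5) + (3/7)·(29/3) + (1/7)·(19/2) = 559/70.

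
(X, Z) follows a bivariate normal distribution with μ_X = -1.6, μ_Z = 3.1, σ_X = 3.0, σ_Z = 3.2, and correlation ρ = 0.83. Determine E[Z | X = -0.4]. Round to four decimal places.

4.1624

E[Z | X=x] = μ_Z + ρ(σ_Z/σ_X)(x − μ_X) for jointly normal variables.
E[Z | X=-0.4] = 3.1 + (0.83)·(3.2/3.0)·(-0.4 − (-1.6)) = 3.1 + (0.88533)·(1.2) = 4.1624.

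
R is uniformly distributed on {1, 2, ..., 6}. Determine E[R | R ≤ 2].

Given R ≤ 2, R is equally likely to be any of {1, 2}.
E[R | R ≤ 2] = (1 + 2) / 2 = 3/2.

3/2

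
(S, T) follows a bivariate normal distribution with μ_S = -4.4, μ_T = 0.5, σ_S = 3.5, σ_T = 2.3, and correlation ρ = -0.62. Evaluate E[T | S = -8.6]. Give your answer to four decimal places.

2.2112

E[T | S=x] = μ_T + ρ(σ_T/σ_S)(x − μ_S) for jointly normal variables.
E[T | S=-8.6] = 0.5 + (-0.62)·(2.3/3.5)·(-8.6 − (-4.4)) = 0.5 + (-0.40743)·(-4.2) = 2.2112.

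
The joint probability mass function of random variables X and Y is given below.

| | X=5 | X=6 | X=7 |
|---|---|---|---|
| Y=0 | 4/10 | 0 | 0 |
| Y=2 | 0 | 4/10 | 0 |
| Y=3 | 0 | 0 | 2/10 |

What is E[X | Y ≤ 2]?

P(Y ≤ 2) = 4/5.
Summing X·P(X=x,Y=y) over the conditioning event gives 22/5.
E[X | Y ≤ 2] = (22/5) / (4/5) = 11/2.

11/2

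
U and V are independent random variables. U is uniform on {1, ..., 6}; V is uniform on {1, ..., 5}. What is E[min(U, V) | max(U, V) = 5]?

25/9

Outcomes with max(U, V) = 5: (1,5), (2,5), (3,5), (4,5), (5,1), (5,2), (5,3), (5,4), (5,5), each with probability 1/30.
E[min(U, V) | max(U, V) = 5] = (1 + 2 + 3 + 4 + 1 + 2 + 3 + 4 + 5) / 9 = 25/9.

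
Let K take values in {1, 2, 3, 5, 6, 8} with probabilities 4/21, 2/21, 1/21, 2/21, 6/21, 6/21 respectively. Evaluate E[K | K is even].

44/7

P(K is even) = 2/3.
Σ over the event: 2·2/21 + 6·2/7 + 8·2/7 = 88/21.
E[K | K is even] = (88/21) / (2/3) = 44/7.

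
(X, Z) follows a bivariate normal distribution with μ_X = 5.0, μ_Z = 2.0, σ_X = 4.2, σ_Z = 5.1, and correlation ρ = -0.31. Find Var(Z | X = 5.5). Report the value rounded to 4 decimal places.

23.5104

Var(Z | X=x) = (1 − ρ²)·σ_Z².
Var(Z | X=5.5) = (5.1)²·(1 − (-0.31)²) = 26.01·0.9039 = 23.5104.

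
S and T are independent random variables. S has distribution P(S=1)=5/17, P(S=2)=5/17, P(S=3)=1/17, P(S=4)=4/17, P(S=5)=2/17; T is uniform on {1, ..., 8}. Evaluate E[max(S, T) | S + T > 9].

P(S + T > 9) = 27/136.
Summing max(S,T)·P(x,y) over outcomes with S + T > 9 gives 191/136.
E[max(S, T) | S + T > 9] = (191/136) / (27/136) = 191/27.

191/27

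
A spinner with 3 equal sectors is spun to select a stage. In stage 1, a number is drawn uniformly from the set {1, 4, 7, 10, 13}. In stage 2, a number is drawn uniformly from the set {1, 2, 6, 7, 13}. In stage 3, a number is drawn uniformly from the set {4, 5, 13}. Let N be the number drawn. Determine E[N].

302/45

E[N | stage 1] = (1+4+7+10+13)/5 = 7.
E[N | stage 2] = (1+2+6+7+13)/5 = 29/5.
E[N | stage 3] = (4+5+13)/3 = 22/3.
E[N] = (1/3)·(7) + (1/3)·(29/5) + (1/3)·(22/3) = 302/45.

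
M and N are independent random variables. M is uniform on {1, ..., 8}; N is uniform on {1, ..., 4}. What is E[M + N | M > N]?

P(M > N) = 11/16.
Summing (M+N)·P(x,y) over outcomes with M > N gives 87/16.
E[M + N | M > N] = (87/16) / (11/16) = 87/11.

87/11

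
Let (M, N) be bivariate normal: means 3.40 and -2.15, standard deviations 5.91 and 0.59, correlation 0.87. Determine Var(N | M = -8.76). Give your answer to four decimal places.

The conditional variance in a bivariate normal is σ_N²(1 − ρ²), independent of x.
Var(N | M=-8.76) = (0.59)²·(1 − (0.87)²) = 0.3481·0.2431 = 0.0846.

0.0846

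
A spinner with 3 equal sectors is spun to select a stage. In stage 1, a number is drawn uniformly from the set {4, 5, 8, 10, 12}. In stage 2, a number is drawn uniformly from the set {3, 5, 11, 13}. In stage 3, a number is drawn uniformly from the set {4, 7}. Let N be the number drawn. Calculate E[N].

71/10

E[N | stage 1] = (4+5+8+10+12)/5 = 39/5.
E[N | stage 2] = (3+5+11+13)/4 = 8.
E[N | stage 3] = (4+7)/2 = 11/2.
E[N] = (1/3)·(39/5) + (1/3)·(8) + (1/3)·(11/2) = 71/10.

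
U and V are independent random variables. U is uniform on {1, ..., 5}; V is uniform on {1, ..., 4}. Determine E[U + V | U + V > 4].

45/7

P(U + V > 4) = 7/10.
Summing (U+V)·P(x,y) over outcomes with U + V > 4 gives 9/2.
E[U + V | U + V > 4] = (9/2) / (7/10) = 45/7.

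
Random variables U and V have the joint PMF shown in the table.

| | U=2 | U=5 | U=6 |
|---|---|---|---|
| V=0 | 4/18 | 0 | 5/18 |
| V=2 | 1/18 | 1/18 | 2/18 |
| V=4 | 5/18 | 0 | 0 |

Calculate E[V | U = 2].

11/5

P(U = 2) = 5/9.
Σ V·P over the event = 0·(4/18) + 2·(1/18) + 4·(5/18) = 11/9.
E[V | U = 2] = (11/9) / (5/9) = 11/5.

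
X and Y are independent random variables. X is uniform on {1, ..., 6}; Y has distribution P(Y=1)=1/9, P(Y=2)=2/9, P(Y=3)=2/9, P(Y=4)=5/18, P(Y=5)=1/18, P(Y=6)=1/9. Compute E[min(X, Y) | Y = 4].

3

P(Y = 4) = 5/18.
Summing min(X,Y)·P(x,y) over outcomes with Y = 4 gives 5/6.
E[min(X, Y) | Y = 4] = (5/6) / (5/18) = 3.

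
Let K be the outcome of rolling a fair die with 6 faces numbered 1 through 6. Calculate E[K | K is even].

Given K is even, K is equally likely to be any of {2, 4, 6}.
E[K | K is even] = (2 + 4 + 6) / 3 = 4.

4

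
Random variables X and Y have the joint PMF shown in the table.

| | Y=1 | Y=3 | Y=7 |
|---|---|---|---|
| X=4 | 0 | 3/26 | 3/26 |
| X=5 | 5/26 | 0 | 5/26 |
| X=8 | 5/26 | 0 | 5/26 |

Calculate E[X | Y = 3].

4

P(Y = 3) = 3/26.
Summing X·P(X=x,Y=y) over the conditioning event gives 6/13.
E[X | Y = 3] = (6/13) / (3/26) = 4.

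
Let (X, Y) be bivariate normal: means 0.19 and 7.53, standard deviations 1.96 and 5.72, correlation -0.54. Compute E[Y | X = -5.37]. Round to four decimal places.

The regression of Y on X has slope ρ·σ_Y/σ_X and passes through (μ_X, μ_Y).
E[Y | X=-5.37] = 7.53 + (-0.54)·(5.72/1.96)·(-5.37 − (0.19)) = 7.53 + (-1.57592)·(-5.56) = 16.2921.

16.2921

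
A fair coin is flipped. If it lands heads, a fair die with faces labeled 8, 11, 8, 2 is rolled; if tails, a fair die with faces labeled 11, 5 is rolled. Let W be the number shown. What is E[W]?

E[W | heads] = (8+11+8+2)/4 = 29/4.
E[W | tails] = (11+5)/2 = 8.
E[W] = (1/2)·(29/4) + (1/2)·(8) = 61/8.

61/8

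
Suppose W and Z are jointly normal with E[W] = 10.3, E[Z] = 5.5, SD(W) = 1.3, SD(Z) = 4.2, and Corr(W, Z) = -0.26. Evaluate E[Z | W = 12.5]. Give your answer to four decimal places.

The regression of Z on W has slope ρ·σ_Z/σ_W and passes through (μ_W, μ_Z).
E[Z | W=12.5] = 5.5 + (-0.26)·(4.2/1.3)·(12.5 − (10.3)) = 5.5 + (-0.84)·(2.2) = 3.6520.

3.6520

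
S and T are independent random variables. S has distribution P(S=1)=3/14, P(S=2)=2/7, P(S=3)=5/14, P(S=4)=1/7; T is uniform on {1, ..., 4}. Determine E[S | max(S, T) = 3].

P(max(S, T) = 3) = 11/28.
Summing S·P(x,y) over outcomes with max(S, T) = 3 gives 1.
E[S | max(S, T) = 3] = (1) / (11/28) = 28/11.

28/11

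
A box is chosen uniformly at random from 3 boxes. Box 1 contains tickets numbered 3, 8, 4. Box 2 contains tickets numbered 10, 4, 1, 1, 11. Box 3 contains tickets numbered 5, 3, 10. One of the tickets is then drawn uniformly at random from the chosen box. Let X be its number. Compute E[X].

82/15

E[X | box 1] = (3+8+4)/3 = 5.
E[X | box 2] = (10+4+1+1+11)/5 = 27/5.
E[X | box 3] = (5+3+10)/3 = 6.
E[X] = (1/3)·(5) + (1/3)·(27/5) + (1/3)·(6) = 82/15.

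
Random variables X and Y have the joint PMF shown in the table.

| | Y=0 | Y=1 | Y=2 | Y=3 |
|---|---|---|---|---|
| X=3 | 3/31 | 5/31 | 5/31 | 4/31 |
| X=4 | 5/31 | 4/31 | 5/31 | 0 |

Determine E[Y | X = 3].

27/17

P(X = 3) = 17/31.
Σ Y·P over the event = 0·(3/31) + 1·(5/31) + 2·(5/31) + 3·(4/31) = 27/31.
E[Y | X = 3] = (27/31) / (17/31) = 27/17.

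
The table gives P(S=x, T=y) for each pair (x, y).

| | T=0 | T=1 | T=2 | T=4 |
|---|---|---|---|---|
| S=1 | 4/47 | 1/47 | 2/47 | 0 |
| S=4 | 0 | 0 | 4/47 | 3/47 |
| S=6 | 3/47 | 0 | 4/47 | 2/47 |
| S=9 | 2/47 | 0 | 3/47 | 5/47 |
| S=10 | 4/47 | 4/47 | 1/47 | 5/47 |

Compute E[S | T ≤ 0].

P(T ≤ 0) = 13/47.
Σ S·P over the event = 1·(4/47) + 6·(3/47) + 9·(2/47) + 10·(4/47) = 80/47.
E[S | T ≤ 0] = (80/47) / (13/47) = 80/13.

80/13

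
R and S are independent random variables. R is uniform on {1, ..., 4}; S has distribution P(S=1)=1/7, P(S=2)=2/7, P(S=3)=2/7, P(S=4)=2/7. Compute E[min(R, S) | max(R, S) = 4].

31/13

P(max(R, S) = 4) = 13/28.
Summing min(R,S)·P(x,y) over outcomes with max(R, S) = 4 gives 31/28.
E[min(R, S) | max(R, S) = 4] = (31/28) / (13/28) = 31/13.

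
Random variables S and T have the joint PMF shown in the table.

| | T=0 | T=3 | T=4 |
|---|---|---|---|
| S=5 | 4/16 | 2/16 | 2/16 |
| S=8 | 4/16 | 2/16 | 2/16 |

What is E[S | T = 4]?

13/2

P(T = 4) = 1/4.
Summing S·P(S=x,T=y) over the conditioning event gives 13/8.
E[S | T = 4] = (13/8) / (1/4) = 13/2.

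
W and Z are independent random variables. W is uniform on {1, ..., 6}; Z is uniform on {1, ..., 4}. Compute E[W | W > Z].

P(W > Z) = 7/12.
Summing W·P(x,y) over outcomes with W > Z gives 8/3.
E[W | W > Z] = (8/3) / (7/12) = 32/7.

32/7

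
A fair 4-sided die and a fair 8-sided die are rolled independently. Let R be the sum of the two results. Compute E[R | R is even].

7

P(R is even) = 1/2.
Σ over the event: 2·1/32 + 4·3/32 + 6·1/8 + 8·1/8 + 10·3/32 + 12·1/32 = 7/2.
E[R | R is even] = (7/2) / (1/2) = 7.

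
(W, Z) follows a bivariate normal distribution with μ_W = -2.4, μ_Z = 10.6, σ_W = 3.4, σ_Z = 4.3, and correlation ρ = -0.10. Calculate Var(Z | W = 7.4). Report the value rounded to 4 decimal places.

The conditional variance in a bivariate normal is σ_Z²(1 − ρ²), independent of x.
Var(Z | W=7.4) = (4.3)²·(1 − (-0.10)²) = 18.49·0.99 = 18.3051.

18.3051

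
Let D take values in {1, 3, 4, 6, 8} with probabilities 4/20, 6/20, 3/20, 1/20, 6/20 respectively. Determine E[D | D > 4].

54/7

P(D > 4) = 7/20.
Σ over the event: 6·1/20 + 8·3/10 = 27/10.
E[D | D > 4] = (27/10) / (7/20) = 54/7.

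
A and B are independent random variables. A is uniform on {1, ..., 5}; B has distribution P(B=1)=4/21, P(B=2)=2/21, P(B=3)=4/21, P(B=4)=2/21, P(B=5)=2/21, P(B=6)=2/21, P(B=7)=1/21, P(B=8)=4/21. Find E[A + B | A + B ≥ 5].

694/85

P(A + B ≥ 5) = 17/21.
Summing (A+B)·P(x,y) over outcomes with A + B ≥ 5 gives 694/105.
E[A + B | A + B ≥ 5] = (694/105) / (17/21) = 694/85.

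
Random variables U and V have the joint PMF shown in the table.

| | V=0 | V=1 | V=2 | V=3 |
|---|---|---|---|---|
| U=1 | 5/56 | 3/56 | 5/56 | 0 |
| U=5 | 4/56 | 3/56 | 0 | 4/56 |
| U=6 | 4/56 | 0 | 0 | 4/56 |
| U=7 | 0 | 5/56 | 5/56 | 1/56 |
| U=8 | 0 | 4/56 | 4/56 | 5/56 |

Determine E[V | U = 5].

15/11

P(U = 5) = 11/56.
Σ V·P over the event = 0·(4/56) + 1·(3/56) + 3·(4/56) = 15/56.
E[V | U = 5] = (15/56) / (11/56) = 15/11.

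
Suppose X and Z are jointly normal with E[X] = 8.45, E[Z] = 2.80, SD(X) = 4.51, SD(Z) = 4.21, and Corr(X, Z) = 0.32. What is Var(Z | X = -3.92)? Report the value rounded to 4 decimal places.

Var(Z | X=x) = (1 − ρ²)·σ_Z².
Var(Z | X=-3.92) = (4.21)²·(1 − (0.32)²) = 17.7241·0.8976 = 15.9092.

15.9092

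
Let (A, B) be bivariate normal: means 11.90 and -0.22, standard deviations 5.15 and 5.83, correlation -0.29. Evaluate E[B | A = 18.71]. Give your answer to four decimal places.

-2.4557

E[B | A=x] = μ_B + ρ(σ_B/σ_A)(x − μ_A) for jointly normal variables.
E[B | A=18.71] = -0.22 + (-0.29)·(5.83/5.15)·(18.71 − (11.90)) = -0.22 + (-0.32829)·(6.81) = -2.4557.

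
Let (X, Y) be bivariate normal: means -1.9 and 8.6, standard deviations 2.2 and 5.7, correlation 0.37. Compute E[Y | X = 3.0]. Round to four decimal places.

For a bivariate normal, E[Y | X=x] = μ_Y + ρ·(σ_Y/σ_X)·(x − μ_X).
E[Y | X=3.0] = 8.6 + (0.37)·(5.7/2.2)·(3.0 − (-1.9)) = 8.6 + (0.95864)·(4.9) = 13.2973.

13.2973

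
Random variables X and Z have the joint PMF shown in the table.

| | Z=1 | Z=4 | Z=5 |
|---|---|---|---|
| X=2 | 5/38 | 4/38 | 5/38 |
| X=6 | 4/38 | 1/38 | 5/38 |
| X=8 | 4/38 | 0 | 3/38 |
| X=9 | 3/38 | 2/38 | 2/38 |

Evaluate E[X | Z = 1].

93/16

P(Z = 1) = 8/19.
Σ X·P over the event = 2·(5/38) + 6·(4/38) + 8·(4/38) + 9·(3/38) = 93/38.
E[X | Z = 1] = (93/38) / (8/19) = 93/16.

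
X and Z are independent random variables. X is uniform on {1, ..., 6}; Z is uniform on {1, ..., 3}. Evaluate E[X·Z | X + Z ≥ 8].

15

P(X + Z ≥ 8) = 1/6.
Summing XZ·P(x,y) over outcomes with X + Z ≥ 8 gives 5/2.
E[X·Z | X + Z ≥ 8] = (5/2) / (1/6) = 15.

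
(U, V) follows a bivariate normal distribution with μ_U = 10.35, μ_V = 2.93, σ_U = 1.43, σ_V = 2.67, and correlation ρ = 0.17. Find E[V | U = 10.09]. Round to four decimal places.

The regression of V on U has slope ρ·σ_V/σ_U and passes through (μ_U, μ_V).
E[V | U=10.09] = 2.93 + (0.17)·(2.67/1.43)·(10.09 − (10.35)) = 2.93 + (0.31741)·(-0.26) = 2.8475.

2.8475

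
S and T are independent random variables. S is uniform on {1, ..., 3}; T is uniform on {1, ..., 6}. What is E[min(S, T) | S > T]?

Outcomes with S > T: (2,1), (3,1), (3,2), each with probability 1/18.
E[min(S, T) | S > T] = (1 + 1 + 2) / 3 = 4/3.

4/3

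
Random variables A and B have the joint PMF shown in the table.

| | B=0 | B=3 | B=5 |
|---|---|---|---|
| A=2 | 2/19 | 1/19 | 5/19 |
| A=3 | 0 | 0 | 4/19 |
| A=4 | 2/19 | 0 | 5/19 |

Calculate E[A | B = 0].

3

P(B = 0) = 4/19.
Σ A·P over the event = 2·(2/19) + 4·(2/19) = 12/19.
E[A | B = 0] = (12/19) / (4/19) = 3.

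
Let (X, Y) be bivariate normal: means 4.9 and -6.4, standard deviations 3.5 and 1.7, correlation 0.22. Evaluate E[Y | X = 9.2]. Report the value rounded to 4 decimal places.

The regression of Y on X has slope ρ·σ_Y/σ_X and passes through (μ_X, μ_Y).
E[Y | X=9.2] = -6.4 + (0.22)·(1.7/3.5)·(9.2 − (4.9)) = -6.4 + (0.10686)·(4.3) = -5.9405.

-5.9405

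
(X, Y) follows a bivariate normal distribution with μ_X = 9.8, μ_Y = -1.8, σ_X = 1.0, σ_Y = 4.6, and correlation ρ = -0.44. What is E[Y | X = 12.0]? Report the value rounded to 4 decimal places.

E[Y | X=x] = μ_Y + ρ(σ_Y/σ_X)(x − μ_X) for jointly normal variables.
E[Y | X=12.0] = -1.8 + (-0.44)·(4.6/1.0)·(12.0 − (9.8)) = -1.8 + (-2.024)·(2.2) = -6.2528.

-6.2528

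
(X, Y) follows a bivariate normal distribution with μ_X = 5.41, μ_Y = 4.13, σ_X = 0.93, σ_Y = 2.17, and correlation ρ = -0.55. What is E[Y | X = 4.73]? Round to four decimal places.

For a bivariate normal, E[Y | X=x] = μ_Y + ρ·(σ_Y/σ_X)·(x − μ_X).
E[Y | X=4.73] = 4.13 + (-0.55)·(2.17/0.93)·(4.73 − (5.41)) = 4.13 + (-1.28333)·(-0.68) = 5.0027.

5.0027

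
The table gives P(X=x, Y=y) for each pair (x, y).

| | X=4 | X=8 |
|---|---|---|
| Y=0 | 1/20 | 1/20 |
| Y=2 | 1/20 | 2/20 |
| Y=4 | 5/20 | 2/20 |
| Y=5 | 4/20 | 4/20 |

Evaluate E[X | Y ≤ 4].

P(Y ≤ 4) = 3/5.
Σ X·P over the event = 4·(1/20) + 4·(1/20) + 4·(5/20) + 8·(1/20) + 8·(2/20) + 8·(2/20) = 17/5.
E[X | Y ≤ 4] = (17/5) / (3/5) = 17/3.

17/3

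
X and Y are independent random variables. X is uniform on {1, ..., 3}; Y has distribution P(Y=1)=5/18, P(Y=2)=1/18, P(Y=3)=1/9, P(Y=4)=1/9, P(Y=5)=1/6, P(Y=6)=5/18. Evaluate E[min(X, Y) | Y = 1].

P(Y = 1) = 5/18.
Summing min(X,Y)·P(x,y) over outcomes with Y = 1 gives 5/18.
E[min(X, Y) | Y = 1] = (5/18) / (5/18) = 1.

1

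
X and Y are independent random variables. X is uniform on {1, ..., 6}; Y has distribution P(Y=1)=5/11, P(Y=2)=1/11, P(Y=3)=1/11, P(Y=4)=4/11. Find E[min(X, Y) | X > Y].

37/20

P(X > Y) = 20/33.
Summing min(X,Y)·P(x,y) over outcomes with X > Y gives 37/33.
E[min(X, Y) | X > Y] = (37/33) / (20/33) = 37/20.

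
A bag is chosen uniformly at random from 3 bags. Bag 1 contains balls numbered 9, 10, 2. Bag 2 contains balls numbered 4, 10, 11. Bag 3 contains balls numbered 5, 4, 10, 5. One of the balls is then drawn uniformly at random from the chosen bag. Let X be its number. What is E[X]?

E[X | bag 1] = (9+10+2)/3 = 7.
E[X | bag 2] = (4+10+11)/3 = 25/3.
E[X | bag 3] = (5+4+10+5)/4 = 6.
By the law of total expectation,
E[X] = (1/3)·(7) + (1/3)·(25/3) + (1/3)·(6) = 64/9.

64/9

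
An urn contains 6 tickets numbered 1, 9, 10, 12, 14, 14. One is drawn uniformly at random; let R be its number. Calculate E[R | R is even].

P(R is even) = 2/3.
Σ over the event: 10·1/6 + 12·1/6 + 14·1/3 = 25/3.
E[R | R is even] = (25/3) / (2/3) = 25/2.

25/2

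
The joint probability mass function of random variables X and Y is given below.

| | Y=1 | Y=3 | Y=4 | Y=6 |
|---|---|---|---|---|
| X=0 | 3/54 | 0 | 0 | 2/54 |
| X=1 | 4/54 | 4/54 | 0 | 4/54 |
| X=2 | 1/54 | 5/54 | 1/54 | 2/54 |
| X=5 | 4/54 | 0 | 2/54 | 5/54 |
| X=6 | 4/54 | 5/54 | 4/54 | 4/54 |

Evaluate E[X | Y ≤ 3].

P(Y ≤ 3) = 5/9.
Summing X·P(X=x,Y=y) over the conditioning event gives 47/27.
E[X | Y ≤ 3] = (47/27) / (5/9) = 47/15.

47/15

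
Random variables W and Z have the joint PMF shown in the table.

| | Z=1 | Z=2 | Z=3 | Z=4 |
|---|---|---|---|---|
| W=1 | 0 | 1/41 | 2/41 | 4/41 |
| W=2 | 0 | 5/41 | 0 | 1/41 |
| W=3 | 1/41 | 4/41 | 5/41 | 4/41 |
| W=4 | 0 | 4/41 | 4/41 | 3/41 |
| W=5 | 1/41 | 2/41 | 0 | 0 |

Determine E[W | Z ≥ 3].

63/23

P(Z ≥ 3) = 23/41.
Σ W·P over the event = 1·(2/41) + 1·(4/41) + 2·(1/41) + 3·(5/41) + 3·(4/41) + 4·(4/41) + 4·(3/41) = 63/41.
E[W | Z ≥ 3] = (63/41) / (23/41) = 63/23.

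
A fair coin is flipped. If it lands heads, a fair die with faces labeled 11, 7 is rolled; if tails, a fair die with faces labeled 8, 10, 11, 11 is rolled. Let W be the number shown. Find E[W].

E[W | heads] = (11+7)/2 = 9.
E[W | tails] = (8+10+11+11)/4 = 10.
By the law of total expectation,
E[W] = (1/2)·(9) + (1/2)·(10) = 19/2.

19/2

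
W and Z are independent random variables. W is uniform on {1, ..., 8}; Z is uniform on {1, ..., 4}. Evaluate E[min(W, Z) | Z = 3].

21/8

Outcomes with Z = 3: (1,3), (2,3), (3,3), (4,3), (5,3), (6,3), (7,3), (8,3), each with probability 1/32.
E[min(W, Z) | Z = 3] = (1 + 2 + 3 + 3 + 3 + 3 + 3 + 3) / 8 = 21/8.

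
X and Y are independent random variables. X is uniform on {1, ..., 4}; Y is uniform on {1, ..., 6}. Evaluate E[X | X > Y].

P(X > Y) = 1/4.
Summing X·P(x,y) over outcomes with X > Y gives 5/6.
E[X | X > Y] = (5/6) / (1/4) = 10/3.

10/3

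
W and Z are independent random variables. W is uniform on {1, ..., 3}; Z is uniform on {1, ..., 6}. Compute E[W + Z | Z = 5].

7

Outcomes with Z = 5: (1,5), (2,5), (3,5), each with probability 1/18.
E[W + Z | Z = 5] = (6 + 7 + 8) / 3 = 7.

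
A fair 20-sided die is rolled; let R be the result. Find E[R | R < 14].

7

P(R < 14) = 13/20.
E[R | R < 14] = (91/20) / (13/20) = 7.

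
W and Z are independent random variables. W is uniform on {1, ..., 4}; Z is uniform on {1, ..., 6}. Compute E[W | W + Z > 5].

20/7

P(W + Z > 5) = 7/12.
Summing W·P(x,y) over outcomes with W + Z > 5 gives 5/3.
E[W | W + Z > 5] = (5/3) / (7/12) = 20/7.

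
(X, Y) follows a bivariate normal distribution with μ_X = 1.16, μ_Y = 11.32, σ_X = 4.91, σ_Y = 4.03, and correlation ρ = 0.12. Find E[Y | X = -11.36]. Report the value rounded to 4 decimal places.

For a bivariate normal, E[Y | X=x] = μ_Y + ρ·(σ_Y/σ_X)·(x − μ_X).
E[Y | X=-11.36] = 11.32 + (0.12)·(4.03/4.91)·(-11.36 − (1.16)) = 11.32 + (0.098493)·(-12.52) = 10.0869.

10.0869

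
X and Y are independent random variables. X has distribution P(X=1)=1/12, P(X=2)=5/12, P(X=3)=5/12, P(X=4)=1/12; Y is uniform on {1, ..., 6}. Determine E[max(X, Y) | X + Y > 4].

79/18

P(X + Y > 4) = 3/4.
Summing max(X,Y)·P(x,y) over outcomes with X + Y > 4 gives 79/24.
E[max(X, Y) | X + Y > 4] = (79/24) / (3/4) = 79/18.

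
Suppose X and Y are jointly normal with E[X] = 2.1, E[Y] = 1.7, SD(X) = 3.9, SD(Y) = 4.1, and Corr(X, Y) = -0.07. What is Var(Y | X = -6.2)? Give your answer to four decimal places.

16.7276

Var(Y | X=x) = (1 − ρ²)·σ_Y².
Var(Y | X=-6.2) = (4.1)²·(1 − (-0.07)²) = 16.81·0.9951 = 16.7276.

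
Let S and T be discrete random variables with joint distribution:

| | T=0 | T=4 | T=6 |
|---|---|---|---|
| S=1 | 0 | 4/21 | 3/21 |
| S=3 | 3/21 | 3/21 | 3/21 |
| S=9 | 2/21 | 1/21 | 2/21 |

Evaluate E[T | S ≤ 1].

P(S ≤ 1) = 1/3.
Σ T·P over the event = 4·(4/21) + 6·(3/21) = 34/21.
E[T | S ≤ 1] = (34/21) / (1/3) = 34/7.

34/7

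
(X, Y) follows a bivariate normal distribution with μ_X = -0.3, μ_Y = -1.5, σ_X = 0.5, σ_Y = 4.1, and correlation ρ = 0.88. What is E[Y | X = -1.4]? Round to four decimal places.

-9.4376

The regression of Y on X has slope ρ·σ_Y/σ_X and passes through (μ_X, μ_Y).
E[Y | X=-1.4] = -1.5 + (0.88)·(4.1/0.5)·(-1.4 − (-0.3)) = -1.5 + (7.216)·(-1.1) = -9.4376.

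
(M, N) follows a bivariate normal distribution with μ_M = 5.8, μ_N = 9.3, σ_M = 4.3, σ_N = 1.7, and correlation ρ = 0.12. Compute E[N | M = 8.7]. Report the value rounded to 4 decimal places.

E[N | M=x] = μ_N + ρ(σ_N/σ_M)(x − μ_M) for jointly normal variables.
E[N | M=8.7] = 9.3 + (0.12)·(1.7/4.3)·(8.7 − (5.8)) = 9.3 + (0.047442)·(2.9) = 9.4376.

9.4376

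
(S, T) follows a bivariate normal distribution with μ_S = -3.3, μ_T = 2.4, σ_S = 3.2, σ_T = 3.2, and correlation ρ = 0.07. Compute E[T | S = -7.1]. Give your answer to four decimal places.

The regression of T on S has slope ρ·σ_T/σ_S and passes through (μ_S, μ_T).
E[T | S=-7.1] = 2.4 + (0.07)·(3.2/3.2)·(-7.1 − (-3.3)) = 2.4 + (0.07)·(-3.8) = 2.1340.

2.1340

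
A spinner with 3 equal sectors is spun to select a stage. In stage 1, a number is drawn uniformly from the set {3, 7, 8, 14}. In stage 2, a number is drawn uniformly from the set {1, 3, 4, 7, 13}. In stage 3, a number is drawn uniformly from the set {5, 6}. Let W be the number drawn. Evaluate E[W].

191/30

E[W | stage 1] = (3+7+8+14)/4 = 8.
E[W | stage 2] = (1+3+4+7+13)/5 = 28/5.
E[W | stage 3] = (5+6)/2 = 11/2.
E[W] = (1/3)·(8) + (1/3)·(28/5) + (1/3)·(11/2) = 191/30.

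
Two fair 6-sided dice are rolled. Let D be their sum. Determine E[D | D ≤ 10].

P(D ≤ 10) = 11/12.
E[D | D ≤ 10] = (109/18) / (11/12) = 218/33.

218/33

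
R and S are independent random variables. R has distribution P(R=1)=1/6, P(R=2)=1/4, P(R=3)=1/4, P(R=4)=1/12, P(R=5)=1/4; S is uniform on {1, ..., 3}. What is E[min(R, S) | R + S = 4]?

11/8

P(R + S = 4) = 2/9.
Summing min(R,S)·P(x,y) over outcomes with R + S = 4 gives 11/36.
E[min(R, S) | R + S = 4] = (11/36) / (2/9) = 11/8.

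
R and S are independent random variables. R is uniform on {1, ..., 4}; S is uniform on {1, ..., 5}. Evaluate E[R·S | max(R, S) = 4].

64/7

Outcomes with max(R, S) = 4: (1,4), (2,4), (3,4), (4,1), (4,2), (4,3), (4,4), each with probability 1/20.
E[R·S | max(R, S) = 4] = (4 + 8 + 12 + 4 + 8 + 12 + 16) / 7 = 64/7.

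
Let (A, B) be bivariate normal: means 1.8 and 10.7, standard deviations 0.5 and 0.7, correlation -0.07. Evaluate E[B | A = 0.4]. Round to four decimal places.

10.8372

E[B | A=x] = μ_B + ρ(σ_B/σ_A)(x − μ_A) for jointly normal variables.
E[B | A=0.4] = 10.7 + (-0.07)·(0.7/0.5)·(0.4 − (1.8)) = 10.7 + (-0.098)·(-1.4) = 10.8372.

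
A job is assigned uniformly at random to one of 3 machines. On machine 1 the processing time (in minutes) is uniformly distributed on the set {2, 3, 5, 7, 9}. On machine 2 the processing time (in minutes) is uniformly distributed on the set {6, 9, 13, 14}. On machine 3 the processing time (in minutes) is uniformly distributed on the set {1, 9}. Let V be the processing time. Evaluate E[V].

69/10

E[V | machine 1] = (2+3+5+7+9)/5 = 26/5.
E[V | machine 2] = (6+9+13+14)/4 = 21/2.
E[V | machine 3] = (1+9)/2 = 5.
By the law of total expectation,
E[V] = (1/3)·(26/5) + (1/3)·(21/2) + (1/3)·(5) = 69/10.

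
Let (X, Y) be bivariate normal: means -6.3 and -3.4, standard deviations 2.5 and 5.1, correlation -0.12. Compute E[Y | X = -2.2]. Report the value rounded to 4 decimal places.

The regression of Y on X has slope ρ·σ_Y/σ_X and passes through (μ_X, μ_Y).
E[Y | X=-2.2] = -3.4 + (-0.12)·(5.1/2.5)·(-2.2 − (-6.3)) = -3.4 + (-0.2448)·(4.1) = -4.4037.

-4.4037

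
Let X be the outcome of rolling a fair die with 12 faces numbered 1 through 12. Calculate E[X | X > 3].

8

Given X > 3, X is equally likely to be any of {4, 5, 6, 7, 8, 9, 10, 11, 12}.
E[X | X > 3] = (4 + 5 + 6 + 7 + 8 + 9 + 10 + 11 + 12) / 9 = 8.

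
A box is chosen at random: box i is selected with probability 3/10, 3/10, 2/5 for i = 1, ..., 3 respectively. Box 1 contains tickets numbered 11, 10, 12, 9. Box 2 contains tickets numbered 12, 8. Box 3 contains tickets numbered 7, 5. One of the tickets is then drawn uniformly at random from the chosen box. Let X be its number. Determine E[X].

E[X | box 1] = (11+10+12+9)/4 = 21/2.
E[X | box 2] = (12+8)/2 = 10.
E[X | box 3] = (7+5)/2 = 6.
By the law of total expectation,
E[X] = (3/10)·(21/2) + (3/10)·(10) + (2/5)·(6) = 171/20.

171/20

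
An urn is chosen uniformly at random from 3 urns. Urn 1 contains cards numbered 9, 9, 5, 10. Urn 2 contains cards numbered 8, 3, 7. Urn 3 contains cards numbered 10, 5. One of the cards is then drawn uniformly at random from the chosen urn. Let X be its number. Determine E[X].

E[X | urn 1] = (9+9+5+10)/4 = 33/4.
E[X | urn 2] = (8+3+7)/3 = 6.
E[X | urn 3] = (10+5)/2 = 15/2.
By the law of total expectation,
E[X] = (1/3)·(33/4) + (1/3)·(6) + (1/3)·(15/2) = 29/4.

29/4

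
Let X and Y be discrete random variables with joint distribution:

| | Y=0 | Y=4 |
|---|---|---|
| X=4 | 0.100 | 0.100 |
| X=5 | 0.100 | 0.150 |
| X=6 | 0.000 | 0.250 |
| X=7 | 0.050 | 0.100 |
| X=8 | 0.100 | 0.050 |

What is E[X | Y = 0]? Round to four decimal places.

5.8571

P(Y = 0) = 0.350.
Σ X·P over the event = 4·(0.100) + 5·(0.100) + 7·(0.050) + 8·(0.100) = 2.050.
E[X | Y = 0] = (2.050) / (0.350) = 5.8571.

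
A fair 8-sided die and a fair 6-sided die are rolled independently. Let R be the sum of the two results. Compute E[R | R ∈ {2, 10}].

P(R ∈ {2, 10}) = 1/8.
Σ over the event: 2·1/48 + 10·5/48 = 13/12.
E[R | R ∈ {2, 10}] = (13/12) / (1/8) = 26/3.

26/3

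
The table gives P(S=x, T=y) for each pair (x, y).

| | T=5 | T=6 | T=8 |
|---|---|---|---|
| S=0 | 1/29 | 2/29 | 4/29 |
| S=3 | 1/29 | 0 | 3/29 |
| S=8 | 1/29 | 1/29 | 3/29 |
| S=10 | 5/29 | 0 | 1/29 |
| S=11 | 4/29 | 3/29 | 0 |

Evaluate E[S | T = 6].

41/6

P(T = 6) = 6/29.
Σ S·P over the event = 0·(2/29) + 8·(1/29) + 11·(3/29) = 41/29.
E[S | T = 6] = (41/29) / (6/29) = 41/6.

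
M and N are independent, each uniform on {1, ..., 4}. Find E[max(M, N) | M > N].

Outcomes with M > N: (2,1), (3,1), (3,2), (4,1), (4,2), (4,3), each with probability 1/16.
E[max(M, N) | M > N] = (2 + 3 + 3 + 4 + 4 + 4) / 6 = 10/3.

10/3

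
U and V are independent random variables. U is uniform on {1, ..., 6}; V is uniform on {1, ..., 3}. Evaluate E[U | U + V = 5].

3

P(U + V = 5) = 1/6.
Summing U·P(x,y) over outcomes with U + V = 5 gives 1/2.
E[U | U + V = 5] = (1/2) / (1/6) = 3.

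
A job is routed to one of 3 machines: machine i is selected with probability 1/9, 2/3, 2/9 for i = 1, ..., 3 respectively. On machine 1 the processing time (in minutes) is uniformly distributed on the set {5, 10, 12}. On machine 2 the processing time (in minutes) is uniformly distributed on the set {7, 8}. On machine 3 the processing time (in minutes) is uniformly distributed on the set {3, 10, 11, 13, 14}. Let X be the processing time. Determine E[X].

124/15

E[X | machine 1] = (5+10+12)/3 = 9.
E[X | machine 2] = (7+8)/2 = 15/2.
E[X | machine 3] = (3+10+11+13+14)/5 = 51/5.
By the law of total expectation,
E[X] = (1/9)·(9) + (2/3)·(15/2) + (2/9)·(51/5) = 124/15.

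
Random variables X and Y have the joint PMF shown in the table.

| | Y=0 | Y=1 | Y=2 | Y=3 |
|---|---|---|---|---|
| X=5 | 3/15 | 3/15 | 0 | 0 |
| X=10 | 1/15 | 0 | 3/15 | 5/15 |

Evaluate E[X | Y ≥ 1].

95/11

P(Y ≥ 1) = 11/15.
Σ X·P over the event = 5·(3/15) + 10·(3/15) + 10·(5/15) = 19/3.
E[X | Y ≥ 1] = (19/3) / (11/15) = 95/11.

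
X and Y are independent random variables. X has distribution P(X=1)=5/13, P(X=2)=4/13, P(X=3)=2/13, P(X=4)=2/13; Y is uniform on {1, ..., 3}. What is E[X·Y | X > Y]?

37/7

P(X > Y) = 14/39.
Summing XY·P(x,y) over outcomes with X > Y gives 74/39.
E[X·Y | X > Y] = (74/39) / (14/39) = 37/7.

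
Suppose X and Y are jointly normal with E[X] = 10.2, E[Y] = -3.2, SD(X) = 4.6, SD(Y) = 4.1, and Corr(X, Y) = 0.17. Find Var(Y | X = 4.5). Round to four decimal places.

16.3242

Var(Y | X=x) = (1 − ρ²)·σ_Y².
Var(Y | X=4.5) = (4.1)²·(1 − (0.17)²) = 16.81·0.9711 = 16.3242.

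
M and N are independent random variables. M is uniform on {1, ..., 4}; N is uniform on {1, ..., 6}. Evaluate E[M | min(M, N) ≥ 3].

Outcomes with min(M, N) ≥ 3: (3,3), (3,4), (3,5), (3,6), (4,3), (4,4), (4,5), (4,6), each with probability 1/24.
E[M | min(M, N) ≥ 3] = (3 + 3 + 3 + 3 + 4 + 4 + 4 + 4) / 8 = 7/2.

7/2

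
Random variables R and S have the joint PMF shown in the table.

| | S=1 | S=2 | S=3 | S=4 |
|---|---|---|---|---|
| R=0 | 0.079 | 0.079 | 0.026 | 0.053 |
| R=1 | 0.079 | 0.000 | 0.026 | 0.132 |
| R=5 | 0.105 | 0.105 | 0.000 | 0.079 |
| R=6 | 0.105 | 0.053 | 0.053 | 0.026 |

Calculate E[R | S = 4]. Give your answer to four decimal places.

2.3552

P(S = 4) = 0.290.
Σ R·P over the event = 0·(0.053) + 1·(0.132) + 5·(0.079) + 6·(0.026) = 0.683.
E[R | S = 4] = (0.683) / (0.290) = 2.3552.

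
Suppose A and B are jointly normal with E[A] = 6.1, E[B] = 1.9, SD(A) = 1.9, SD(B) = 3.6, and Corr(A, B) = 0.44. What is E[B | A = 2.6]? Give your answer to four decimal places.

E[B | A=x] = μ_B + ρ(σ_B/σ_A)(x − μ_A) for jointly normal variables.
E[B | A=2.6] = 1.9 + (0.44)·(3.6/1.9)·(2.6 − (6.1)) = 1.9 + (0.83368)·(-3.5) = -1.0179.

-1.0179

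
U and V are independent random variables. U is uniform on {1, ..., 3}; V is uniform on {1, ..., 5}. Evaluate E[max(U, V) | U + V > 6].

P(U + V > 6) = 1/5.
Summing max(U,V)·P(x,y) over outcomes with U + V > 6 gives 14/15.
E[max(U, V) | U + V > 6] = (14/15) / (1/5) = 14/3.

14/3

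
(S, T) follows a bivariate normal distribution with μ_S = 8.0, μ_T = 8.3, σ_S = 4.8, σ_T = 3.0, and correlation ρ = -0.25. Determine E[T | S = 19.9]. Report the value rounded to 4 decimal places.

The regression of T on S has slope ρ·σ_T/σ_S and passes through (μ_S, μ_T).
E[T | S=19.9] = 8.3 + (-0.25)·(3.0/4.8)·(19.9 − (8.0)) = 8.3 + (-0.15625)·(11.9) = 6.4406.

6.4406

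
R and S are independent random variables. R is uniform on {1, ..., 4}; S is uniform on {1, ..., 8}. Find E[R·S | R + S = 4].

10/3

P(R + S = 4) = 3/32.
Summing RS·P(x,y) over outcomes with R + S = 4 gives 5/16.
E[R·S | R + S = 4] = (5/16) / (3/32) = 10/3.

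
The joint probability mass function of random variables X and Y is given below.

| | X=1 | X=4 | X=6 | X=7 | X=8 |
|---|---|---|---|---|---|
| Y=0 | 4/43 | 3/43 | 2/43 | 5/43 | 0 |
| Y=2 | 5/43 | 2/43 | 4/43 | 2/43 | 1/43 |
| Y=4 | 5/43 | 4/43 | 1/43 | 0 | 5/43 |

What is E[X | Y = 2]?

59/14

P(Y = 2) = 14/43.
Σ X·P over the event = 1·(5/43) + 4·(2/43) + 6·(4/43) + 7·(2/43) + 8·(1/43) = 59/43.
E[X | Y = 2] = (59/43) / (14/43) = 59/14.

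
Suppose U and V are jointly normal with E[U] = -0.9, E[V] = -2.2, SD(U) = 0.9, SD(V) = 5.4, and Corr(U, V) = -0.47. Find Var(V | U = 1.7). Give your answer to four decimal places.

Var(V | U=x) = (1 − ρ²)·σ_V².
Var(V | U=1.7) = (5.4)²·(1 − (-0.47)²) = 29.16·0.7791 = 22.7186.

22.7186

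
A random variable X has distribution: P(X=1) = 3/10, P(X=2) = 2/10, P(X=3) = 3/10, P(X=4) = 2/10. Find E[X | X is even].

3

P(X is even) = 2/5.
Σ over the event: 2·1/5 + 4·1/5 = 6/5.
E[X | X is even] = (6/5) / (2/5) = 3.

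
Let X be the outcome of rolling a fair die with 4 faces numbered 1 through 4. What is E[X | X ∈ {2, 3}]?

P(X ∈ {2, 3}) = 1/2.
Σ over the event: 2·1/4 + 3·1/4 = 5/4.
E[X | X ∈ {2, 3}] = (5/4) / (1/2) = 5/2.

5/2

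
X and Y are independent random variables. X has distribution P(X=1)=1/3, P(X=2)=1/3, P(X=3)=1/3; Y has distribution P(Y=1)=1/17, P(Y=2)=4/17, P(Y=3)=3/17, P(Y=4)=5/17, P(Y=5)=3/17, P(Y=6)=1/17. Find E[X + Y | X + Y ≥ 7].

P(X + Y ≥ 7) = 14/51.
Summing (X+Y)·P(x,y) over outcomes with X + Y ≥ 7 gives 104/51.
E[X + Y | X + Y ≥ 7] = (104/51) / (14/51) = 52/7.

52/7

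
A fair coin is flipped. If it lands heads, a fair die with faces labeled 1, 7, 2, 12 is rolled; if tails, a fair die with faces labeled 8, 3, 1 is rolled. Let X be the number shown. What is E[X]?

19/4

E[X | heads] = (1+7+2+12)/4 = 11/2.
E[X | tails] = (8+3+1)/3 = 4.
By the law of total expectation,
E[X] = (1/2)·(11/2) + (1/2)·(4) = 19/4.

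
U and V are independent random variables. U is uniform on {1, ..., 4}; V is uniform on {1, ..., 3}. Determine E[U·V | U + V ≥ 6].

P(U + V ≥ 6) = 1/4.
Summing UV·P(x,y) over outcomes with U + V ≥ 6 gives 29/12.
E[U·V | U + V ≥ 6] = (29/12) / (1/4) = 29/3.

29/3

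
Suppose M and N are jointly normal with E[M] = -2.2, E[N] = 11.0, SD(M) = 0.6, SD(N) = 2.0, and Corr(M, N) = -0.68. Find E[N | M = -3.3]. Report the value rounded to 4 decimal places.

For a bivariate normal, E[N | M=x] = μ_N + ρ·(σ_N/σ_M)·(x − μ_M).
E[N | M=-3.3] = 11.0 + (-0.68)·(2.0/0.6)·(-3.3 − (-2.2)) = 11.0 + (-2.26667)·(-1.1) = 13.4933.

13.4933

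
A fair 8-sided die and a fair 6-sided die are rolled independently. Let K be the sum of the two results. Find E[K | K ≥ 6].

172/19

P(K ≥ 6) = 19/24.
E[K | K ≥ 6] = (43/6) / (19/24) = 172/19.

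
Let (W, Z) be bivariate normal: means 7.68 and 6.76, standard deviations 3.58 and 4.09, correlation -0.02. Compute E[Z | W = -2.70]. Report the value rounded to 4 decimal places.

The regression of Z on W has slope ρ·σ_Z/σ_W and passes through (μ_W, μ_Z).
E[Z | W=-2.70] = 6.76 + (-0.02)·(4.09/3.58)·(-2.70 − (7.68)) = 6.76 + (-0.022849)·(-10.38) = 6.9972.

6.9972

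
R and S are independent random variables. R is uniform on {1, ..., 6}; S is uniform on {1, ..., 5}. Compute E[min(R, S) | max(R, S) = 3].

9/5

Outcomes with max(R, S) = 3: (1,3), (2,3), (3,1), (3,2), (3,3), each with probability 1/30.
E[min(R, S) | max(R, S) = 3] = (1 + 2 + 1 + 2 + 3) / 5 = 9/5.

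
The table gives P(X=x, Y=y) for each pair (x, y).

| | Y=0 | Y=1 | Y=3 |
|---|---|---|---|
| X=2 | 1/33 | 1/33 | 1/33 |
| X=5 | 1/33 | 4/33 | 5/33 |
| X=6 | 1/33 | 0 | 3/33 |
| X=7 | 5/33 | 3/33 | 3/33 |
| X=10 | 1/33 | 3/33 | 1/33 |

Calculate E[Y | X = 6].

P(X = 6) = 4/33.
Σ Y·P over the event = 0·(1/33) + 3·(3/33) = 3/11.
E[Y | X = 6] = (3/11) / (4/33) = 9/4.

9/4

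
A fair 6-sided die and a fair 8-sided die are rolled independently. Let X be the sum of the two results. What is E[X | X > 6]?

314/33

P(X > 6) = 11/16.
Σ over the event: 7·1/8 + 8·1/8 + 9·1/8 + 10·5/48 + 11·1/12 + 12·1/16 + 13·1/24 + 14·1/48 = 157/24.
E[X | X > 6] = (157/24) / (11/16) = 314/33.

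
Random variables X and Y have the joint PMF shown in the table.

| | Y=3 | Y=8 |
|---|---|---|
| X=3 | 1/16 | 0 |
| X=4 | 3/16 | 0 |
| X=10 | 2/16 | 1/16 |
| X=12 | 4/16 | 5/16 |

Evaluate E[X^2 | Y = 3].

833/10

P(Y = 3) = 5/8.
Σ X^2·P over the event = 9·(1/16) + 16·(3/16) + 100·(2/16) + 144·(4/16) = 833/16.
E[X^2 | Y = 3] = (833/16) / (5/8) = 833/10.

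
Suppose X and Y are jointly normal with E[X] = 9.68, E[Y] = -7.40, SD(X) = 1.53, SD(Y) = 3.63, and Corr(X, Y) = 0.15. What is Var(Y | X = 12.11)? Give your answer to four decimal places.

12.8804

Var(Y | X=x) = (1 − ρ²)·σ_Y².
Var(Y | X=12.11) = (3.63)²·(1 − (0.15)²) = 13.1769·0.9775 = 12.8804.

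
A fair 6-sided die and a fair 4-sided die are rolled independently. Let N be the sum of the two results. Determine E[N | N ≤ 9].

P(N ≤ 9) = 23/24.
Σ over the event: 2·1/24 + 3·1/12 + 4·1/8 + 5·1/6 + 6·1/6 + 7·1/6 + 8·1/8 + 9·1/12 = 67/12.
E[N | N ≤ 9] = (67/12) / (23/24) = 134/23.

134/23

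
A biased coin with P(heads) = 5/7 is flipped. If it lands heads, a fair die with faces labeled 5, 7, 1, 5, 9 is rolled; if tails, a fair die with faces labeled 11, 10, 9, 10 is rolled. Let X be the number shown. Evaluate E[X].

47/7

E[X | heads] = (5+7+1+5+9)/5 = 27/5.
E[X | tails] = (11+10+9+10)/4 = 10.
E[X] = (5/7)·(27/5) + (2/7)·(10) = 47/7.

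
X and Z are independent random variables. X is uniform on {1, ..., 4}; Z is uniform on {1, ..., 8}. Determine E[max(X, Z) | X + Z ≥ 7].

P(X + Z ≥ 7) = 9/16.
Summing max(X,Z)·P(x,y) over outcomes with X + Z ≥ 7 gives 111/32.
E[max(X, Z) | X + Z ≥ 7] = (111/32) / (9/16) = 37/6.

37/6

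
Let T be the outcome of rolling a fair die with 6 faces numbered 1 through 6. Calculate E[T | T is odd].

3

Given T is odd, T is equally likely to be any of {1, 3, 5}.
E[T | T is odd] = (1 + 3 + 5) / 3 = 3.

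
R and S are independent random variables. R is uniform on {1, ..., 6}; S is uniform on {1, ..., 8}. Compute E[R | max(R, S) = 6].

51/11

P(max(R, S) = 6) = 11/48.
Summing R·P(x,y) over outcomes with max(R, S) = 6 gives 17/16.
E[R | max(R, S) = 6] = (17/16) / (11/48) = 51/11.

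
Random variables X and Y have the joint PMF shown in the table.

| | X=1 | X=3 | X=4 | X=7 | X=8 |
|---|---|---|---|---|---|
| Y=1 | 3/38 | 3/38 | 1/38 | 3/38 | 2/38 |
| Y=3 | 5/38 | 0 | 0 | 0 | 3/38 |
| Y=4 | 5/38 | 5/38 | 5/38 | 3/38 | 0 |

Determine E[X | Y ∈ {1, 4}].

P(Y ∈ {1, 4}) = 15/19.
Summing X·P(X=x,Y=y) over the conditioning event gives 3.
E[X | Y ∈ {1, 4}] = (3) / (15/19) = 19/5.

19/5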